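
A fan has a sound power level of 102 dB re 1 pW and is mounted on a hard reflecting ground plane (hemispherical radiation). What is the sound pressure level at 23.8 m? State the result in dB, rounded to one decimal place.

66.5 dB

Free-field hemispherical radiation: L_p = L_w − 10·log₁₀(2π·r²), r = 23.8 m.
2π·r² = 3559 m², 10·log₁₀ of that is 35.513 dB.
L_p = 102 − 35.513 = 66.49 dB.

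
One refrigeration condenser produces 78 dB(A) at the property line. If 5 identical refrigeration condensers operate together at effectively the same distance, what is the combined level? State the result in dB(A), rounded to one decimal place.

N identical incoherent sources raise the level by 10·log₁₀ N.
L_total = 78 + 10·log₁₀(5) = 78 + 6.990 = 84.99 dB(A).

85.0 dB(A)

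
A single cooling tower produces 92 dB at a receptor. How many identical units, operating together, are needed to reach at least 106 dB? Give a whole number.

26

N identical sources give L₁ + 10·log₁₀ N, so require 10·log₁₀ N ≥ 106 − 92 = 14.0 dB.
N ≥ 10^(14.0/10) = 25.119, so N = 26.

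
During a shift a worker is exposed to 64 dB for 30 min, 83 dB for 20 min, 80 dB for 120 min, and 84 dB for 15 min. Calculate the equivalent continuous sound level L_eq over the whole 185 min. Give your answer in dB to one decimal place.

80.3 dB

L_eq = 10·log₁₀[(1/T)·Σ tᵢ·10^(Lᵢ/10)] with T = 185 min.
Σ tᵢ·10^(Lᵢ/10) = 30·10^(64/10) + 20·10^(83/10) + 120·10^(80/10) + 15·10^(84/10) = 1.983e+10.
L_eq = 10·log₁₀(1.983e+10/185) = 80.30 dB.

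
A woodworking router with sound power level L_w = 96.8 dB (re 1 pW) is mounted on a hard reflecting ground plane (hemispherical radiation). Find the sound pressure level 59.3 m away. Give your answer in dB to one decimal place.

53.4 dB

L_p = L_w − 10·log₁₀(2π·r²) with r = 59.3 m.
2π·r² = 2.209e+04 m², 10·log₁₀ of that is 43.443 dB.
L_p = 96.8 − 43.443 = 53.36 dB.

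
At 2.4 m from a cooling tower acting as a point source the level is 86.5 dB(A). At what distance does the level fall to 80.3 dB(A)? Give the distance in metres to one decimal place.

4.9 m

For a point source L₁ − L₂ = 20·log₁₀(r₂/r₁), so r₂ = r₁·10^((L₁−L₂)/20).
r₂ = 2.4·10^((86.5−80.3)/20) = 2.4·10^(6.2/20) = 4.90 m.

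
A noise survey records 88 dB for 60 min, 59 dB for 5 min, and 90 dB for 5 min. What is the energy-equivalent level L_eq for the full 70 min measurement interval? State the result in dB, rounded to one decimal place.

L_eq = 10·log₁₀[(1/T)·Σ tᵢ·10^(Lᵢ/10)] with T = 70 min.
Σ tᵢ·10^(Lᵢ/10) = 60·10^(88/10) + 5·10^(59/10) + 5·10^(90/10) = 4.286e+10.
L_eq = 10·log₁₀(4.286e+10/70) = 87.87 dB.

87.9 dB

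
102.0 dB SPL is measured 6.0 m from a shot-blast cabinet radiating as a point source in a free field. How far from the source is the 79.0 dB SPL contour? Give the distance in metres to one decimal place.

The 23.0 dB drop corresponds to a distance ratio of 10^(23.0/20) for a point source.
r₂ = 6.0·10^((102.0−79.0)/20) = 6.0·10^(23.0/20) = 84.75 m.

84.8 m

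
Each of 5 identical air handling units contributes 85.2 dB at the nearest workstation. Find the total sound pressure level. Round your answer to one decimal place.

92.2 dB

L_total = L₁ + 10·log₁₀ N for N identical incoherent sources.
L_total = 85.2 + 10·log₁₀(5) = 85.2 + 6.990 = 92.19 dB.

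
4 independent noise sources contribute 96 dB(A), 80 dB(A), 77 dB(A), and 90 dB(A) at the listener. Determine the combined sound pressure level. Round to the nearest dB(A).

Incoherent sources combine by intensity addition: L_total = 10·log₁₀(Σ 10^(L_i/10)).
Σ 10^(L/10) = 10^(96/10) + 10^(80/10) + 10^(77/10) + 10^(90/10) = 5.131e+09.
L_total = 10·log₁₀(5.131e+09) = 97.10 dB(A).

97 dB(A)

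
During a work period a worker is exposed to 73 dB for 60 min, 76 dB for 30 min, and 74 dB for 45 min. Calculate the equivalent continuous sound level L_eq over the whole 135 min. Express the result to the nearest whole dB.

L_eq = 10·log₁₀[(1/T)·Σ tᵢ·10^(Lᵢ/10)] with T = 135 min.
Σ tᵢ·10^(Lᵢ/10) = 60·10^(73/10) + 30·10^(76/10) + 45·10^(74/10) = 3.522e+09.
L_eq = 10·log₁₀(3.522e+09/135) = 74.16 dB.

74 dB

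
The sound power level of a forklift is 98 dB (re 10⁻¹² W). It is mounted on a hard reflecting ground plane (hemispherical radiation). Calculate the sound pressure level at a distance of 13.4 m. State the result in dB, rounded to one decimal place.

67.5 dB

The power spreads over a hemisphere of area 2π·r², so L_p = L_w − 10·log₁₀(2π·r²).
2π·r² = 1128 m², 10·log₁₀ of that is 30.524 dB.
L_p = 98 − 30.524 = 67.48 dB.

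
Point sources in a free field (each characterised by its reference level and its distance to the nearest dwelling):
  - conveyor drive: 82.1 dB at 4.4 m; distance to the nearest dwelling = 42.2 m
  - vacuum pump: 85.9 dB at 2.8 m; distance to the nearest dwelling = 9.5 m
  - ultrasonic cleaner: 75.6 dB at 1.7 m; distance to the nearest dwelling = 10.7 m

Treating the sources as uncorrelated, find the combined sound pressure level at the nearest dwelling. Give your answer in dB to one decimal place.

75.6 dB

Apply inverse-square spreading to bring every level to the receiver, then sum 10^(L/10).
conveyor drive: 82.1 − 20·log₁₀(42.2/4.4) = 82.1 − 19.64 = 62.46 dB.
vacuum pump: 85.9 − 20·log₁₀(9.5/2.8) = 85.9 − 10.61 = 75.29 dB.
ultrasonic cleaner: 75.6 − 20·log₁₀(10.7/1.7) = 75.6 − 15.98 = 59.62 dB.
Σ 10^(L/10) = 3.648e+07 → L_total = 10·log₁₀(3.648e+07) = 75.62 dB.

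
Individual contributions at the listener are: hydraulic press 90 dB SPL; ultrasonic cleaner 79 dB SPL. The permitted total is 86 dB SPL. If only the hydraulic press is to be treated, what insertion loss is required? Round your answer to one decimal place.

The untreated sources together contribute 10^(79/10) = 7.943e+07, i.e. 79.00 dB SPL.
The limit corresponds to 10^(86/10) = 3.981e+08; subtracting the fixed part leaves 3.187e+08 for the hydraulic press, i.e. 85.03 dB SPL.
So the hydraulic press must be reduced from 90 to 85.03 dB SPL: IL = 4.97 dB.

5.0 dB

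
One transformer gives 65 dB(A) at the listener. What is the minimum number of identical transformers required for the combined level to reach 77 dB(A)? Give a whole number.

Need L₁ + 10·log₁₀ N ≥ 77, i.e. log₁₀ N ≥ 1.20.
N ≥ 10^(12.0/10) = 15.849, so N = 16.

16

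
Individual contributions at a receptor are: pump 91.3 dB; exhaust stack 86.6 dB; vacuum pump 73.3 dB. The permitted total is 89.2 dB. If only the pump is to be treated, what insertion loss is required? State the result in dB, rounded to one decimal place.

5.8 dB

Everything except the pump sums to 10^(86.6/10) + 10^(73.3/10) = 4.785e+08 in linear terms, 86.80 dB.
The limit corresponds to 10^(89.2/10) = 8.318e+08; subtracting the fixed part leaves 3.533e+08 for the pump, i.e. 85.48 dB.
Required insertion loss = 91.3 − 85.48 = 5.82 dB.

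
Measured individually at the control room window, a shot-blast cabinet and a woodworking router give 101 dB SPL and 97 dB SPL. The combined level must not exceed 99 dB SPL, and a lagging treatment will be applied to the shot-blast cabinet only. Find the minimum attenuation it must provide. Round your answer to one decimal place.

The untreated sources together contribute 10^(97/10) = 5.012e+09, i.e. 97.00 dB SPL.
The limit corresponds to 10^(99/10) = 7.943e+09; subtracting the fixed part leaves 2.931e+09 for the shot-blast cabinet, i.e. 94.67 dB SPL.
Required insertion loss = 101 − 94.67 = 6.33 dB.

6.3 dB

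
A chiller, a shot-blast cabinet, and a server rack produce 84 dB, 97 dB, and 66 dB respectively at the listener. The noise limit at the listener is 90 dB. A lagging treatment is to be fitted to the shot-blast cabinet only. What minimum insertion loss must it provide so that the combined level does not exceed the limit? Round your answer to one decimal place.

The untreated sources together contribute 10^(84/10) + 10^(66/10) = 2.552e+08, i.e. 84.07 dB.
To meet 90 dB overall, the treated shot-blast cabinet may contribute at most 10^(90/10) − 2.552e+08 = 7.448e+08, i.e. 88.72 dB.
So the shot-blast cabinet must be reduced from 97 to 88.72 dB: IL = 8.28 dB.

8.3 dB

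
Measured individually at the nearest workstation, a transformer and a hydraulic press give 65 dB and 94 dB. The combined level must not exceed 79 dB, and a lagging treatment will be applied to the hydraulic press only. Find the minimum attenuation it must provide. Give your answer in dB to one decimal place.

15.2 dB

Fixed contribution from the other source: Σ 10^(L/10) = 10^(65/10) = 3.162e+06 (65.00 dB).
To meet 79 dB overall, the treated hydraulic press may contribute at most 10^(79/10) − 3.162e+06 = 7.627e+07, i.e. 78.82 dB.
Required insertion loss = 94 − 78.82 = 15.18 dB.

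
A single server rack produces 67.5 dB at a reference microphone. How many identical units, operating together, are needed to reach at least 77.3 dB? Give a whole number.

Need L₁ + 10·log₁₀ N ≥ 77.3, i.e. log₁₀ N ≥ 0.98.
N ≥ 10^(9.8/10) = 9.550, so N = 10.

10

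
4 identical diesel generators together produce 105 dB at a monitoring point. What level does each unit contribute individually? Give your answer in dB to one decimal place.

For N identical incoherent sources L_total = L₁ + 10·log₁₀ N, so L₁ = 105 − 10·log₁₀(4) = 105 − 6.021.

99.0 dB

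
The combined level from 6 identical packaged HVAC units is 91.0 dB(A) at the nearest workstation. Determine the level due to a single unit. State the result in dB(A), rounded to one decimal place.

83.2 dB(A)

Dividing the total intensity by 6 lowers the level by 10·log₁₀ 6 = 7.782 dB: L₁ = 91.0 − 7.782.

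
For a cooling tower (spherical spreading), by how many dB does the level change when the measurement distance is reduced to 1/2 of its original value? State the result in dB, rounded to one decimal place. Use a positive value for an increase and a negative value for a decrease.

A point source loses 6 dB per doubling of distance; generally ΔL = −20·log₁₀(r₂/r₁).
ΔL = −20·log₁₀(0.5) = +6.02 dB.

+6.0 dB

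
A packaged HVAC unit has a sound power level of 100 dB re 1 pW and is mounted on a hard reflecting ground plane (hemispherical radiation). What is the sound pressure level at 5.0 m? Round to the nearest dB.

L_p = L_w − 10·log₁₀(2π·r²) with r = 5.0 m.
2π·r² = 157.1 m², 10·log₁₀ of that is 21.961 dB.
L_p = 100 − 21.961 = 78.04 dB.

78 dB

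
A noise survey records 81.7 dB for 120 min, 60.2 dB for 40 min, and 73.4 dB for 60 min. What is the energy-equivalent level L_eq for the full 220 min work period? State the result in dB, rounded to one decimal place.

79.4 dB

The energy average is taken in the linear domain: L_eq = 10·log₁₀[(Σ tᵢ·10^(Lᵢ/10))/T], T = 220 min.
Σ tᵢ·10^(Lᵢ/10) = 120·10^(81.7/10) + 40·10^(60.2/10) + 60·10^(73.4/10) = 1.910e+10.
L_eq = 10·log₁₀(1.910e+10/220) = 79.39 dB.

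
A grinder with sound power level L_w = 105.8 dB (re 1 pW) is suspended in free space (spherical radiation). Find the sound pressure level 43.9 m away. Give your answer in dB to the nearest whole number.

The power spreads over a sphere of area 4π·r², so L_p = L_w − 10·log₁₀(4π·r²).
4π·r² = 2.422e+04 m², 10·log₁₀ of that is 43.841 dB.
L_p = 105.8 − 43.841 = 61.96 dB.

62 dB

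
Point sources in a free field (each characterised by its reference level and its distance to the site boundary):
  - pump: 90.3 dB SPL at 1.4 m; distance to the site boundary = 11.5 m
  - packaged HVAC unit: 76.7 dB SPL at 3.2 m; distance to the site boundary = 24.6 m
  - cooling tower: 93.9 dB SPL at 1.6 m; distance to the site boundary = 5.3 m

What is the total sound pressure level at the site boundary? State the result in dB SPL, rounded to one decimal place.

83.8 dB SPL

First find each source's level at the receiver (point-source: −20·log₁₀(r/r_ref)), then combine on an intensity basis.
pump: 90.3 − 20·log₁₀(11.5/1.4) = 90.3 − 18.29 = 72.01 dB SPL.
packaged HVAC unit: 76.7 − 20·log₁₀(24.6/3.2) = 76.7 − 17.72 = 58.98 dB SPL.
cooling tower: 93.9 − 20·log₁₀(5.3/1.6) = 93.9 − 10.40 = 83.50 dB SPL.
Σ 10^(L/10) = 2.404e+08 → L_total = 10·log₁₀(2.404e+08) = 83.81 dB SPL.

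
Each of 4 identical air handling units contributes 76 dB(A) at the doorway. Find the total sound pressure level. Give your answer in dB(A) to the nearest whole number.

82 dB(A)

N identical incoherent sources raise the level by 10·log₁₀ N.
L_total = 76 + 10·log₁₀(4) = 76 + 6.021 = 82.02 dB(A).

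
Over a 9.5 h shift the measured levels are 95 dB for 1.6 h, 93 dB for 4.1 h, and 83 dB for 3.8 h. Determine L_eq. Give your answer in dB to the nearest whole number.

92 dB

Weight each interval's intensity by its duration and average over T = 9.5 h:
Σ tᵢ·10^(Lᵢ/10) = 1.6·10^(95/10) + 4.1·10^(93/10) + 3.8·10^(83/10) = 1.400e+10.
L_eq = 10·log₁₀(1.400e+10/9.5) = 91.68 dB.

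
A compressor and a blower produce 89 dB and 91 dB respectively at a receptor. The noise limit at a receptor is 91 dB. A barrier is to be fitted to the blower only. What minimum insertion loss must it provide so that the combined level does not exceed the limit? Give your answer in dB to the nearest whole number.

Everything except the blower sums to 10^(89/10) = 7.943e+08 in linear terms, 89.00 dB.
The limit corresponds to 10^(91/10) = 1.259e+09; subtracting the fixed part leaves 4.646e+08 for the blower, i.e. 86.67 dB.
So the blower must be reduced from 91 to 86.67 dB: IL = 4.33 dB.

4 dB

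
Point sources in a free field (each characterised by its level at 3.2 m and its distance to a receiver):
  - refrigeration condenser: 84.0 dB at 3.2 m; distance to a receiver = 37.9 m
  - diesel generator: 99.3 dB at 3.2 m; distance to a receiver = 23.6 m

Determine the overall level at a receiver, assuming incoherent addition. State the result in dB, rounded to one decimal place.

Apply inverse-square spreading to bring every level to the receiver, then sum 10^(L/10).
refrigeration condenser: 84.0 − 20·log₁₀(37.9/3.2) = 84.0 − 21.47 = 62.53 dB.
diesel generator: 99.3 − 20·log₁₀(23.6/3.2) = 99.3 − 17.36 = 81.94 dB.
Σ 10^(L/10) = 1.583e+08 → L_total = 10·log₁₀(1.583e+08) = 81.99 dB.

82.0 dB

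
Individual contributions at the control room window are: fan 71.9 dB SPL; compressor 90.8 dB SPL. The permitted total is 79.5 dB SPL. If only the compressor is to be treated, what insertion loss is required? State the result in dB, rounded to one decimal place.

12.1 dB

The untreated sources together contribute 10^(71.9/10) = 1.549e+07, i.e. 71.90 dB SPL.
To meet 79.5 dB SPL overall, the treated compressor may contribute at most 10^(79.5/10) − 1.549e+07 = 7.364e+07, i.e. 78.67 dB SPL.
Required insertion loss = 90.8 − 78.67 = 12.13 dB.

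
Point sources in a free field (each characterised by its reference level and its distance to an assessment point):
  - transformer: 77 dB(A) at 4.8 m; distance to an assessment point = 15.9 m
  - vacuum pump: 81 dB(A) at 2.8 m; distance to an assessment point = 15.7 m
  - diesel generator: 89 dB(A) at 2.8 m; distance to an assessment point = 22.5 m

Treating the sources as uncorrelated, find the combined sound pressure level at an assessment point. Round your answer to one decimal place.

73.2 dB(A)

Propagate each source to the receiver with L = L_ref − 20·log₁₀(r/r_ref), then add intensities.
transformer: 77 − 20·log₁₀(15.9/4.8) = 77 − 10.40 = 66.60 dB(A).
vacuum pump: 81 − 20·log₁₀(15.7/2.8) = 81 − 14.97 = 66.03 dB(A).
diesel generator: 89 − 20·log₁₀(22.5/2.8) = 89 − 18.10 = 70.90 dB(A).
Σ 10^(L/10) = 2.087e+07 → L_total = 10·log₁₀(2.087e+07) = 73.20 dB(A).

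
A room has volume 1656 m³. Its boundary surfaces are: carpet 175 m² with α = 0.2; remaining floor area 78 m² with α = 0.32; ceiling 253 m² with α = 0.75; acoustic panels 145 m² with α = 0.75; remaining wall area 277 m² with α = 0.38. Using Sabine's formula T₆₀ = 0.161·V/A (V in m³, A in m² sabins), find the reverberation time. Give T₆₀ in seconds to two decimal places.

A = Σ Sᵢαᵢ = 175·0.2 + 78·0.32 + 253·0.75 + 145·0.75 + 277·0.38 = 463.72 m².
T₆₀ = 0.161 × 1656 / 463.72 = 0.575 s.

0.57 s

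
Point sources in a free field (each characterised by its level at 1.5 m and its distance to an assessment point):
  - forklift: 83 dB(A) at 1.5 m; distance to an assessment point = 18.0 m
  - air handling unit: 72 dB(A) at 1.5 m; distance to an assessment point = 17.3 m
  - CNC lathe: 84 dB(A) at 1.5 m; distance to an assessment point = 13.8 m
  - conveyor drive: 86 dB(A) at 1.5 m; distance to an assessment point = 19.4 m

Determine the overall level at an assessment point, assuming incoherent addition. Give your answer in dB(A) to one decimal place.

Apply inverse-square spreading to bring every level to the receiver, then sum 10^(L/10).
forklift: 83 − 20·log₁₀(18.0/1.5) = 83 − 21.58 = 61.42 dB(A).
air handling unit: 72 − 20·log₁₀(17.3/1.5) = 72 − 21.24 = 50.76 dB(A).
CNC lathe: 84 − 20·log₁₀(13.8/1.5) = 84 − 19.28 = 64.72 dB(A).
conveyor drive: 86 − 20·log₁₀(19.4/1.5) = 86 − 22.23 = 63.77 dB(A).
Σ 10^(L/10) = 6.852e+06 → L_total = 10·log₁₀(6.852e+06) = 68.36 dB(A).

68.4 dB(A)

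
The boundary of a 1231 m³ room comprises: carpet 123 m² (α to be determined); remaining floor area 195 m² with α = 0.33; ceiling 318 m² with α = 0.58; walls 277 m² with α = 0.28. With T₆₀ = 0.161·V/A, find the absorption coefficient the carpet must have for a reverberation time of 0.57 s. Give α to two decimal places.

From T₆₀ = 0.161·V/A, the target T₆₀ = 0.57 s needs A = 0.161·1231/0.57 = 347.70 m².
Absorption from the other surfaces = 195·0.33 + 318·0.58 + 277·0.28 = 326.35 m², so the carpet must supply 21.35 m² over 123 m².
α = 21.35/123 = 0.174.

0.17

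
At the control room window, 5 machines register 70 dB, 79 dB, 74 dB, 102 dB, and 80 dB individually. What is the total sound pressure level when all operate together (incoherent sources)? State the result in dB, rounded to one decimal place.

102.1 dB

Incoherent sources combine by intensity addition: L_total = 10·log₁₀(Σ 10^(L_i/10)).
Σ 10^(L/10) = 10^(70/10) + 10^(79/10) + 10^(74/10) + 10^(102/10) + 10^(80/10) = 1.606e+10.
L_total = 10·log₁₀(1.606e+10) = 102.06 dB.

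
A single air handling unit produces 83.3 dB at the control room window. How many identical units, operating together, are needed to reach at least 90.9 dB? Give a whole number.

The shortfall is 90.9 − 83.3 = 7.6 dB, and N units add 10·log₁₀ N, so need 10·log₁₀ N ≥ 7.6.
N ≥ 10^(7.6/10) = 5.754, so N = 6.

6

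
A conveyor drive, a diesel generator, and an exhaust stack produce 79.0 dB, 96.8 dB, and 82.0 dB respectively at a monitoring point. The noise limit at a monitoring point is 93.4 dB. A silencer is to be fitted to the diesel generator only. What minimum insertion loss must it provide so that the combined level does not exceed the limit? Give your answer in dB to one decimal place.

Fixed contribution from the other sources: Σ 10^(L/10) = 10^(79.0/10) + 10^(82.0/10) = 2.379e+08 (83.76 dB).
To meet 93.4 dB overall, the treated diesel generator may contribute at most 10^(93.4/10) − 2.379e+08 = 1.950e+09, i.e. 92.90 dB.
Required insertion loss = 96.8 − 92.90 = 3.90 dB.

3.9 dB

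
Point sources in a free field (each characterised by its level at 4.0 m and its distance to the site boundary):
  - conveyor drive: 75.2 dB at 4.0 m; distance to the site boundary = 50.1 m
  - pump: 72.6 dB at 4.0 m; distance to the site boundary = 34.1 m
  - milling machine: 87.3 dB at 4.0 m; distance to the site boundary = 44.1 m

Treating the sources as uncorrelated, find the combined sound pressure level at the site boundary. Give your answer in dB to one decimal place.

66.9 dB

Apply inverse-square spreading to bring every level to the receiver, then sum 10^(L/10).
conveyor drive: 75.2 − 20·log₁₀(50.1/4.0) = 75.2 − 21.96 = 53.24 dB.
pump: 72.6 − 20·log₁₀(34.1/4.0) = 72.6 − 18.61 = 53.99 dB.
milling machine: 87.3 − 20·log₁₀(44.1/4.0) = 87.3 − 20.85 = 66.45 dB.
Σ 10^(L/10) = 4.880e+06 → L_total = 10·log₁₀(4.880e+06) = 66.88 dB.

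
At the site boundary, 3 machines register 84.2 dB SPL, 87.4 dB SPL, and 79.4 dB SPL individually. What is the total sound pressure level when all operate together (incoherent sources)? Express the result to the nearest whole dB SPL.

90 dB SPL

For uncorrelated sources the intensities add, so convert each level to linear form, sum, and take 10·log₁₀ of the total.
Σ 10^(L/10) = 10^(84.2/10) + 10^(87.4/10) + 10^(79.4/10) = 8.997e+08.
L_total = 10·log₁₀(8.997e+08) = 89.54 dB SPL.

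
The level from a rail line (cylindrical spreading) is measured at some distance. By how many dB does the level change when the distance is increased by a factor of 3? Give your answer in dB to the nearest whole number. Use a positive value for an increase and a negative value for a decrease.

Line-source spreading: ΔL = −10·log₁₀(r₂/r₁).
ΔL = −10·log₁₀(3) = -4.77 dB.

-5 dB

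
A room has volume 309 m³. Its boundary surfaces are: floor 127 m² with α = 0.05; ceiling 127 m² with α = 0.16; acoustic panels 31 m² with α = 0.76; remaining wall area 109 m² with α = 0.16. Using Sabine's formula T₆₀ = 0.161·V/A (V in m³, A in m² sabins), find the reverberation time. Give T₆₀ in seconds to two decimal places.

0.74 s

A = Σ Sᵢαᵢ = 127·0.05 + 127·0.16 + 31·0.76 + 109·0.16 = 67.67 m².
T₆₀ = 0.161·V/A = 0.161·309/67.67 = 0.735 s.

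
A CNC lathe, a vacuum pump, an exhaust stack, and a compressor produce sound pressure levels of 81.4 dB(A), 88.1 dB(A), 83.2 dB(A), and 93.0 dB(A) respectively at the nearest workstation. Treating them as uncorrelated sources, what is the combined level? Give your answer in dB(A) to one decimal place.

94.8 dB(A)

Incoherent sources combine by intensity addition: L_total = 10·log₁₀(Σ 10^(L_i/10)).
Σ 10^(L/10) = 10^(81.4/10) + 10^(88.1/10) + 10^(83.2/10) + 10^(93.0/10) = 2.988e+09.
L_total = 10·log₁₀(2.988e+09) = 94.75 dB(A).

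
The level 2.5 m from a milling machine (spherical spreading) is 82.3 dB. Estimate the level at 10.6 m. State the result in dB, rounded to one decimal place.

69.8 dB

Spherical spreading from a point source gives a 20·log₁₀(r₂/r₁) drop.
L₂ = 82.3 − 20·log₁₀(10.6/2.5) = 82.3 − 12.547 = 69.75 dB.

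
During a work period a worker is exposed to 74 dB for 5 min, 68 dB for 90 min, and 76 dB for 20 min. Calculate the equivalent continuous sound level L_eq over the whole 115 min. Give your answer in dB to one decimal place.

The energy average is taken in the linear domain: L_eq = 10·log₁₀[(Σ tᵢ·10^(Lᵢ/10))/T], T = 115 min.
Σ tᵢ·10^(Lᵢ/10) = 5·10^(74/10) + 90·10^(68/10) + 20·10^(76/10) = 1.490e+09.
L_eq = 10·log₁₀(1.490e+09/115) = 71.12 dB.

71.1 dB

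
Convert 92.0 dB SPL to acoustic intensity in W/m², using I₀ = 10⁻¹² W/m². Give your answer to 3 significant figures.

0.00158 W/m²

L = 10·log₁₀(I/I₀) ⇒ I = I₀·10^(L/10) = 10⁻¹² × 10^9.20.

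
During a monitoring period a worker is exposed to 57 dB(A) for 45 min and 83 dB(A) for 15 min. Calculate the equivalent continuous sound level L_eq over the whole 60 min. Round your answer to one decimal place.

Weight each interval's intensity by its duration and average over T = 60 min:
Σ tᵢ·10^(Lᵢ/10) = 45·10^(57/10) + 15·10^(83/10) = 3.015e+09.
L_eq = 10·log₁₀(3.015e+09/60) = 77.01 dB(A).

77.0 dB(A)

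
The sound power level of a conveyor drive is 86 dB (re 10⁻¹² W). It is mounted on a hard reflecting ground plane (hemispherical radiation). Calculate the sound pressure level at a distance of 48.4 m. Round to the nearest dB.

The power spreads over a hemisphere of area 2π·r², so L_p = L_w − 10·log₁₀(2π·r²).
2π·r² = 1.472e+04 m², 10·log₁₀ of that is 41.679 dB.
L_p = 86 − 41.679 = 44.32 dB.

44 dB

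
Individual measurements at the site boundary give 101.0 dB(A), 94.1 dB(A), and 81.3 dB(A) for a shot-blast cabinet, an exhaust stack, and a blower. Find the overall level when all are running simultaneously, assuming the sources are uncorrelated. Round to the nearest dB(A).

102 dB(A)

For uncorrelated sources the intensities add, so convert each level to linear form, sum, and take 10·log₁₀ of the total.
Σ 10^(L/10) = 10^(101.0/10) + 10^(94.1/10) + 10^(81.3/10) = 1.529e+10.
L_total = 10·log₁₀(1.529e+10) = 101.85 dB(A).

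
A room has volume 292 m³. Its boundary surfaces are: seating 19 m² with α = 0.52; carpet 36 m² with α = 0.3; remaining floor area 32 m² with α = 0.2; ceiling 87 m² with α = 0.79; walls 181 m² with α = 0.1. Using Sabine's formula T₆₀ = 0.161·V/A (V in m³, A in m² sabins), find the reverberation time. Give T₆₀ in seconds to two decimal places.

0.41 s

A = Σ Sᵢαᵢ = 19·0.52 + 36·0.3 + 32·0.2 + 87·0.79 + 181·0.1 = 113.91 m².
T₆₀ = 0.161 × 292 / 113.91 = 0.413 s.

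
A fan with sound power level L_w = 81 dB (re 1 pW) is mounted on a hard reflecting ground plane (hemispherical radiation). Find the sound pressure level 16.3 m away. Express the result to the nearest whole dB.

The power spreads over a hemisphere of area 2π·r², so L_p = L_w − 10·log₁₀(2π·r²).
2π·r² = 1669 m², 10·log₁₀ of that is 32.226 dB.
L_p = 81 − 32.226 = 48.77 dB.

49 dB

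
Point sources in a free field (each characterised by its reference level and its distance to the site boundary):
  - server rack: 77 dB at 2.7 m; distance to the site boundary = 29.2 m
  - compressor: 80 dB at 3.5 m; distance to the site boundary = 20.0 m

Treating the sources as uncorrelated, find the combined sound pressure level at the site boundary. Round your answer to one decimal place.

Propagate each source to the receiver with L = L_ref − 20·log₁₀(r/r_ref), then add intensities.
server rack: 77 − 20·log₁₀(29.2/2.7) = 77 − 20.68 = 56.32 dB.
compressor: 80 − 20·log₁₀(20.0/3.5) = 80 − 15.14 = 64.86 dB.
Σ 10^(L/10) = 3.491e+06 → L_total = 10·log₁₀(3.491e+06) = 65.43 dB.

65.4 dB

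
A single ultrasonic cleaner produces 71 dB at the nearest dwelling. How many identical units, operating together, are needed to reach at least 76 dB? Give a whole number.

4

The shortfall is 76 − 71 = 5.0 dB, and N units add 10·log₁₀ N, so need 10·log₁₀ N ≥ 5.0.
N ≥ 10^(5.0/10) = 3.162, so N = 4.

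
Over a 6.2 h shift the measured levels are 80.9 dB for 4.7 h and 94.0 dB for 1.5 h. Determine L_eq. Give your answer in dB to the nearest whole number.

L_eq = 10·log₁₀[(1/T)·Σ tᵢ·10^(Lᵢ/10)] with T = 6.2 h.
Σ tᵢ·10^(Lᵢ/10) = 4.7·10^(80.9/10) + 1.5·10^(94.0/10) = 4.346e+09.
L_eq = 10·log₁₀(4.346e+09/6.2) = 88.46 dB.

88 dB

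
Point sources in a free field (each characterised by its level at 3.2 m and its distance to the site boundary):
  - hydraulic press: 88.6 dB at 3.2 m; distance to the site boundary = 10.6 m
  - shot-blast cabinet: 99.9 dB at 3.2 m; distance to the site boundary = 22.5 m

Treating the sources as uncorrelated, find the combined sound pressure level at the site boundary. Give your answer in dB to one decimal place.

First find each source's level at the receiver (point-source: −20·log₁₀(r/r_ref)), then combine on an intensity basis.
hydraulic press: 88.6 − 20·log₁₀(10.6/3.2) = 88.6 − 10.40 = 78.20 dB.
shot-blast cabinet: 99.9 − 20·log₁₀(22.5/3.2) = 99.9 − 16.94 = 82.96 dB.
Σ 10^(L/10) = 2.637e+08 → L_total = 10·log₁₀(2.637e+08) = 84.21 dB.

84.2 dB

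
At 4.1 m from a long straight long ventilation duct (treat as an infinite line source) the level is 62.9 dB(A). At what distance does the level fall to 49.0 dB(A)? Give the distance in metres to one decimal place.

The 13.9 dB drop corresponds to a distance ratio of 10^(13.9/10) for a line source.
r₂ = 4.1·10^((62.9−49.0)/10) = 4.1·10^(13.9/10) = 100.64 m.

100.6 m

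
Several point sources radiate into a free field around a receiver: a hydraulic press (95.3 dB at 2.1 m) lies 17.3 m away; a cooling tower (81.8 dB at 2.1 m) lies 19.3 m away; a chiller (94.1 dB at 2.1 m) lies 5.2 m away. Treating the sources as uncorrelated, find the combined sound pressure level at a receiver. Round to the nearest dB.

87 dB

Propagate each source to the receiver with L = L_ref − 20·log₁₀(r/r_ref), then add intensities.
hydraulic press: 95.3 − 20·log₁₀(17.3/2.1) = 95.3 − 18.32 = 76.98 dB.
cooling tower: 81.8 − 20·log₁₀(19.3/2.1) = 81.8 − 19.27 = 62.53 dB.
chiller: 94.1 − 20·log₁₀(5.2/2.1) = 94.1 − 7.88 = 86.22 dB.
Σ 10^(L/10) = 4.709e+08 → L_total = 10·log₁₀(4.709e+08) = 86.73 dB.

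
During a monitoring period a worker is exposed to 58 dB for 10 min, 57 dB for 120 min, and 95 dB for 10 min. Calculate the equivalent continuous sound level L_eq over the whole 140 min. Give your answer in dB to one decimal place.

83.5 dB

L_eq = 10·log₁₀[(1/T)·Σ tᵢ·10^(Lᵢ/10)] with T = 140 min.
Σ tᵢ·10^(Lᵢ/10) = 10·10^(58/10) + 120·10^(57/10) + 10·10^(95/10) = 3.169e+10.
L_eq = 10·log₁₀(3.169e+10/140) = 83.55 dB.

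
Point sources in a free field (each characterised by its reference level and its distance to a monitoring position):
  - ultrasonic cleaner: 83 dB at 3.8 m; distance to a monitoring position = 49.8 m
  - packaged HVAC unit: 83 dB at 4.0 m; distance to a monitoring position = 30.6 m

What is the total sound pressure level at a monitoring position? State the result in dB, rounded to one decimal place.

66.6 dB

Propagate each source to the receiver with L = L_ref − 20·log₁₀(r/r_ref), then add intensities.
ultrasonic cleaner: 83 − 20·log₁₀(49.8/3.8) = 83 − 22.35 = 60.65 dB.
packaged HVAC unit: 83 − 20·log₁₀(30.6/4.0) = 83 − 17.67 = 65.33 dB.
Σ 10^(L/10) = 4.571e+06 → L_total = 10·log₁₀(4.571e+06) = 66.60 dB.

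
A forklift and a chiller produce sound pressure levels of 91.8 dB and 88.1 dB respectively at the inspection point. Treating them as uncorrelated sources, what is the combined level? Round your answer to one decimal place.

93.3 dB

Incoherent sources combine by intensity addition: L_total = 10·log₁₀(Σ 10^(L_i/10)).
Σ 10^(L/10) = 10^(91.8/10) + 10^(88.1/10) = 2.159e+09.
L_total = 10·log₁₀(2.159e+09) = 93.34 dB.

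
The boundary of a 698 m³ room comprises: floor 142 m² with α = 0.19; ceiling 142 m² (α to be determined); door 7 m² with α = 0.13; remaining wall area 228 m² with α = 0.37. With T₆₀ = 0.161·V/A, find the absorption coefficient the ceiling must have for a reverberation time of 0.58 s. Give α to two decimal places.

0.57

Required total absorption A = 0.161·698/0.58 = 193.76 m².
Absorption from the other surfaces = 142·0.19 + 7·0.13 + 228·0.37 = 112.25 m², so the ceiling must supply 81.51 m² over 142 m².
α = 81.51/142 = 0.574.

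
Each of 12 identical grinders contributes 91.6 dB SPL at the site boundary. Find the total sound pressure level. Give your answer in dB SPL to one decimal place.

N identical incoherent sources raise the level by 10·log₁₀ N.
L_total = 91.6 + 10·log₁₀(12) = 91.6 + 10.792 = 102.39 dB SPL.

102.4 dB SPL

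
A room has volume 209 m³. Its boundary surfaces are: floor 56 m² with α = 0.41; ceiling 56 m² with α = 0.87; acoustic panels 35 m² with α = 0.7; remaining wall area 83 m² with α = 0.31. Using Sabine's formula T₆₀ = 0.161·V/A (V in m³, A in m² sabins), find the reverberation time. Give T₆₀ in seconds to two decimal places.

0.28 s

Summing Sᵢαᵢ: 56·0.41 + 56·0.87 + 35·0.7 + 83·0.31 = 121.91 m².
T₆₀ = 0.161·V/A = 0.161·209/121.91 = 0.276 s.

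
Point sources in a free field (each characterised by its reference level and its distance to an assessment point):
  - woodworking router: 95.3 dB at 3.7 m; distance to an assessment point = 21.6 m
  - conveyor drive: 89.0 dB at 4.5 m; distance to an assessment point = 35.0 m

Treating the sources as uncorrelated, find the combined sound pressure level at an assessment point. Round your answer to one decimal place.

Propagate each source to the receiver with L = L_ref − 20·log₁₀(r/r_ref), then add intensities.
woodworking router: 95.3 − 20·log₁₀(21.6/3.7) = 95.3 − 15.33 = 79.97 dB.
conveyor drive: 89.0 − 20·log₁₀(35.0/4.5) = 89.0 − 17.82 = 71.18 dB.
Σ 10^(L/10) = 1.126e+08 → L_total = 10·log₁₀(1.126e+08) = 80.51 dB.

80.5 dB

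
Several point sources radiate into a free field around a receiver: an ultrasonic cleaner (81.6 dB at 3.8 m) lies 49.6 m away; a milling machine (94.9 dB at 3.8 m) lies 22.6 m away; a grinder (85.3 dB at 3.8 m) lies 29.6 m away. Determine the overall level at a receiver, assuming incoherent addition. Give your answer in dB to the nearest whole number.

80 dB

Apply inverse-square spreading to bring every level to the receiver, then sum 10^(L/10).
ultrasonic cleaner: 81.6 − 20·log₁₀(49.6/3.8) = 81.6 − 22.31 = 59.29 dB.
milling machine: 94.9 − 20·log₁₀(22.6/3.8) = 94.9 − 15.49 = 79.41 dB.
grinder: 85.3 − 20·log₁₀(29.6/3.8) = 85.3 − 17.83 = 67.47 dB.
Σ 10^(L/10) = 9.380e+07 → L_total = 10·log₁₀(9.380e+07) = 79.72 dB.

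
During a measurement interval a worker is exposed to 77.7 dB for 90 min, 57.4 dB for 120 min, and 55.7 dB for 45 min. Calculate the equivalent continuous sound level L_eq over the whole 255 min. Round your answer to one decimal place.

73.2 dB

The energy average is taken in the linear domain: L_eq = 10·log₁₀[(Σ tᵢ·10^(Lᵢ/10))/T], T = 255 min.
Σ tᵢ·10^(Lᵢ/10) = 90·10^(77.7/10) + 120·10^(57.4/10) + 45·10^(55.7/10) = 5.382e+09.
L_eq = 10·log₁₀(5.382e+09/255) = 73.24 dB.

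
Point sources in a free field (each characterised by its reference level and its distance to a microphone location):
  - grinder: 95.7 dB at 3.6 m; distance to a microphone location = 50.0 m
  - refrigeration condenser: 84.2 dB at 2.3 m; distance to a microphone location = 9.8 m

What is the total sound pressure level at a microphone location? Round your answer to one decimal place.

75.3 dB

First find each source's level at the receiver (point-source: −20·log₁₀(r/r_ref)), then combine on an intensity basis.
grinder: 95.7 − 20·log₁₀(50.0/3.6) = 95.7 − 22.85 = 72.85 dB.
refrigeration condenser: 84.2 − 20·log₁₀(9.8/2.3) = 84.2 − 12.59 = 71.61 dB.
Σ 10^(L/10) = 3.375e+07 → L_total = 10·log₁₀(3.375e+07) = 75.28 dB.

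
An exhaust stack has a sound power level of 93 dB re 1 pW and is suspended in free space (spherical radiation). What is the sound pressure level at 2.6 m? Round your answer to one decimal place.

Free-field spherical radiation: L_p = L_w − 10·log₁₀(4π·r²), r = 2.6 m.
4π·r² = 84.95 m², 10·log₁₀ of that is 19.292 dB.
L_p = 93 − 19.292 = 73.71 dB.

73.7 dB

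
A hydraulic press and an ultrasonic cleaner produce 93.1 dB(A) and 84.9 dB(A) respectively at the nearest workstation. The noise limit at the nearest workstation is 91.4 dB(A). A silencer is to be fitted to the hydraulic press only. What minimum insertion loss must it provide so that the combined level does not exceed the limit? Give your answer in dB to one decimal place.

2.8 dB

Everything except the hydraulic press sums to 10^(84.9/10) = 3.090e+08 in linear terms, 84.90 dB(A).
To meet 91.4 dB(A) overall, the treated hydraulic press may contribute at most 10^(91.4/10) − 3.090e+08 = 1.071e+09, i.e. 90.30 dB(A).
So the hydraulic press must be reduced from 93.1 to 90.30 dB(A): IL = 2.80 dB.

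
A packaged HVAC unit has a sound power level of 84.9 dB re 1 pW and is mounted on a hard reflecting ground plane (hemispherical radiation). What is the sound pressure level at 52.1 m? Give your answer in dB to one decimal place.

42.6 dB

Free-field hemispherical radiation: L_p = L_w − 10·log₁₀(2π·r²), r = 52.1 m.
2π·r² = 1.706e+04 m², 10·log₁₀ of that is 42.319 dB.
L_p = 84.9 − 42.319 = 42.58 dB.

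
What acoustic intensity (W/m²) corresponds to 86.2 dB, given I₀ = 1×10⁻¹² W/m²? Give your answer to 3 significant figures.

0.000417 W/m²

I = I₀·10^(L/10) = 10⁻¹² × 10^(86.2/10) = 10^(-3.380).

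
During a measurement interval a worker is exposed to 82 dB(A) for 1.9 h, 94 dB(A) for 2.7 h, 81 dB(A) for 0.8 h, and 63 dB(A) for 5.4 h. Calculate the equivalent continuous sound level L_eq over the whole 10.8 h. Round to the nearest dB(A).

88 dB(A)

Weight each interval's intensity by its duration and average over T = 10.8 h:
Σ tᵢ·10^(Lᵢ/10) = 1.9·10^(82/10) + 2.7·10^(94/10) + 0.8·10^(81/10) + 5.4·10^(63/10) = 7.195e+09.
L_eq = 10·log₁₀(7.195e+09/10.8) = 88.24 dB(A).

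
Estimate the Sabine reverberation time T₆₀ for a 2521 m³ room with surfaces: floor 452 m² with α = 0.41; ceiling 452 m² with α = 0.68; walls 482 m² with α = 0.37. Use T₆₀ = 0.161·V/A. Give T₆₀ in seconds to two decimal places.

0.60 s

A = Σ Sᵢαᵢ = 452·0.41 + 452·0.68 + 482·0.37 = 671.02 m².
T₆₀ = 0.161 × 2521 / 671.02 = 0.605 s.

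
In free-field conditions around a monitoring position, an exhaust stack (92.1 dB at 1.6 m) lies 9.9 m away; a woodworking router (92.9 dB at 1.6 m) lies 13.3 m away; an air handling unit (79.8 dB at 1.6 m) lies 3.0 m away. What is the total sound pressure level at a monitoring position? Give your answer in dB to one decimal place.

79.9 dB

Propagate each source to the receiver with L = L_ref − 20·log₁₀(r/r_ref), then add intensities.
exhaust stack: 92.1 − 20·log₁₀(9.9/1.6) = 92.1 − 15.83 = 76.27 dB.
woodworking router: 92.9 − 20·log₁₀(13.3/1.6) = 92.9 − 18.39 = 74.51 dB.
air handling unit: 79.8 − 20·log₁₀(3.0/1.6) = 79.8 − 5.46 = 74.34 dB.
Σ 10^(L/10) = 9.774e+07 → L_total = 10·log₁₀(9.774e+07) = 79.90 dB.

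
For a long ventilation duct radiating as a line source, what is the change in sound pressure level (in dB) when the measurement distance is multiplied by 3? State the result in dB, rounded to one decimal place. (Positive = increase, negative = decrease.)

-4.8 dB

Line-source spreading: ΔL = −10·log₁₀(r₂/r₁).
ΔL = −10·log₁₀(3) = -4.77 dB.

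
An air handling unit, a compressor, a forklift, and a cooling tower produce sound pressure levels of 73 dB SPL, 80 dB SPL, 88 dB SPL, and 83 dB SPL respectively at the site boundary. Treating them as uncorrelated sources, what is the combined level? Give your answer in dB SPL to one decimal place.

89.8 dB SPL

Incoherent sources combine by intensity addition: L_total = 10·log₁₀(Σ 10^(L_i/10)).
Σ 10^(L/10) = 10^(73/10) + 10^(80/10) + 10^(88/10) + 10^(83/10) = 9.504e+08.
L_total = 10·log₁₀(9.504e+08) = 89.78 dB SPL.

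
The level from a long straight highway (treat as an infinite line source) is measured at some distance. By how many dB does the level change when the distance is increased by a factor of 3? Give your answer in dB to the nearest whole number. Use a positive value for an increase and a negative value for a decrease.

A line source loses 3 dB per doubling of distance; generally ΔL = −10·log₁₀(r₂/r₁).
ΔL = −10·log₁₀(3) = -4.77 dB.

-5 dB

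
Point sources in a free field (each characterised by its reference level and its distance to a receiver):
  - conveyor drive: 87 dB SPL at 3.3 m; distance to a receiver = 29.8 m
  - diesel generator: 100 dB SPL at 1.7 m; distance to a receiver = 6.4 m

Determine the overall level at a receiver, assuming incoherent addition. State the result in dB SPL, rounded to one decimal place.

88.5 dB SPL

Apply inverse-square spreading to bring every level to the receiver, then sum 10^(L/10).
conveyor drive: 87 − 20·log₁₀(29.8/3.3) = 87 − 19.11 = 67.89 dB SPL.
diesel generator: 100 − 20·log₁₀(6.4/1.7) = 100 − 11.51 = 88.49 dB SPL.
Σ 10^(L/10) = 7.117e+08 → L_total = 10·log₁₀(7.117e+08) = 88.52 dB SPL.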